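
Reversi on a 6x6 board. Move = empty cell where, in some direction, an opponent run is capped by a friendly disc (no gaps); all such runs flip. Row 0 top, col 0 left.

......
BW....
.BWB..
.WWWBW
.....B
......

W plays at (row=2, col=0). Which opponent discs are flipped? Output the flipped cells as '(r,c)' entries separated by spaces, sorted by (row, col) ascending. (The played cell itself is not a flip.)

Dir NW: edge -> no flip
Dir N: opp run (1,0), next='.' -> no flip
Dir NE: first cell 'W' (not opp) -> no flip
Dir W: edge -> no flip
Dir E: opp run (2,1) capped by W -> flip
Dir SW: edge -> no flip
Dir S: first cell '.' (not opp) -> no flip
Dir SE: first cell 'W' (not opp) -> no flip

Answer: (2,1)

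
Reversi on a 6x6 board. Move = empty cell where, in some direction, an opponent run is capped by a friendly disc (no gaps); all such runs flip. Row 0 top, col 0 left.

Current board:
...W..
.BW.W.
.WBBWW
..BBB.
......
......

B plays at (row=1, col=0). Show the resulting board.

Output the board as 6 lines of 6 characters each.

Place B at (1,0); scan 8 dirs for brackets.
Dir NW: edge -> no flip
Dir N: first cell '.' (not opp) -> no flip
Dir NE: first cell '.' (not opp) -> no flip
Dir W: edge -> no flip
Dir E: first cell 'B' (not opp) -> no flip
Dir SW: edge -> no flip
Dir S: first cell '.' (not opp) -> no flip
Dir SE: opp run (2,1) capped by B -> flip
All flips: (2,1)

Answer: ...W..
BBW.W.
.BBBWW
..BBB.
......
......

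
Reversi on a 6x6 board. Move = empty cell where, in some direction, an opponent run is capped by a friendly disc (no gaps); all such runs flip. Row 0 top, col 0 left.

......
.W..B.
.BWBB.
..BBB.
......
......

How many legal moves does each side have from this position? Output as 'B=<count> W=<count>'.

Answer: B=3 W=5

Derivation:
-- B to move --
(0,0): flips 2 -> legal
(0,1): flips 1 -> legal
(0,2): no bracket -> illegal
(1,0): no bracket -> illegal
(1,2): flips 1 -> legal
(1,3): no bracket -> illegal
(2,0): no bracket -> illegal
(3,1): no bracket -> illegal
B mobility = 3
-- W to move --
(0,3): no bracket -> illegal
(0,4): no bracket -> illegal
(0,5): no bracket -> illegal
(1,0): no bracket -> illegal
(1,2): no bracket -> illegal
(1,3): no bracket -> illegal
(1,5): no bracket -> illegal
(2,0): flips 1 -> legal
(2,5): flips 2 -> legal
(3,0): no bracket -> illegal
(3,1): flips 1 -> legal
(3,5): no bracket -> illegal
(4,1): no bracket -> illegal
(4,2): flips 1 -> legal
(4,3): no bracket -> illegal
(4,4): flips 1 -> legal
(4,5): no bracket -> illegal
W mobility = 5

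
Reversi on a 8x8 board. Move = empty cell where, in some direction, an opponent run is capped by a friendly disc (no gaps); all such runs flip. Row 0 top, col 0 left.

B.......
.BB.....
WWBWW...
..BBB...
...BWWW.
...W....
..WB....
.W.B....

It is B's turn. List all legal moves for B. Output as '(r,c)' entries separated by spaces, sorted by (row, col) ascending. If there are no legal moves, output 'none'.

(1,0): flips 1 -> legal
(1,3): flips 1 -> legal
(1,4): flips 2 -> legal
(1,5): flips 1 -> legal
(2,5): flips 2 -> legal
(3,0): flips 1 -> legal
(3,1): flips 1 -> legal
(3,5): no bracket -> illegal
(3,6): no bracket -> illegal
(3,7): no bracket -> illegal
(4,2): no bracket -> illegal
(4,7): flips 3 -> legal
(5,1): flips 1 -> legal
(5,2): no bracket -> illegal
(5,4): flips 1 -> legal
(5,5): flips 1 -> legal
(5,6): flips 1 -> legal
(5,7): no bracket -> illegal
(6,0): no bracket -> illegal
(6,1): flips 1 -> legal
(6,4): no bracket -> illegal
(7,0): no bracket -> illegal
(7,2): no bracket -> illegal

Answer: (1,0) (1,3) (1,4) (1,5) (2,5) (3,0) (3,1) (4,7) (5,1) (5,4) (5,5) (5,6) (6,1)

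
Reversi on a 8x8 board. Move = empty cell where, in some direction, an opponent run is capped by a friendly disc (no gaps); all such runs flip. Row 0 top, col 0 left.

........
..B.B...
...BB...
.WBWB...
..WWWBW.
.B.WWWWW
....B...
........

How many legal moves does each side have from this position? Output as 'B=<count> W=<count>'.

-- B to move --
(2,0): flips 3 -> legal
(2,1): no bracket -> illegal
(2,2): no bracket -> illegal
(3,0): flips 1 -> legal
(3,5): no bracket -> illegal
(3,6): no bracket -> illegal
(3,7): flips 2 -> legal
(4,0): no bracket -> illegal
(4,1): flips 3 -> legal
(4,7): flips 1 -> legal
(5,2): flips 2 -> legal
(6,2): no bracket -> illegal
(6,3): flips 4 -> legal
(6,5): flips 3 -> legal
(6,6): no bracket -> illegal
(6,7): flips 1 -> legal
B mobility = 9
-- W to move --
(0,1): flips 4 -> legal
(0,2): no bracket -> illegal
(0,3): no bracket -> illegal
(0,4): flips 3 -> legal
(0,5): no bracket -> illegal
(1,1): no bracket -> illegal
(1,3): flips 1 -> legal
(1,5): flips 1 -> legal
(2,1): flips 1 -> legal
(2,2): flips 1 -> legal
(2,5): flips 1 -> legal
(3,5): flips 2 -> legal
(3,6): flips 1 -> legal
(4,0): no bracket -> illegal
(4,1): no bracket -> illegal
(5,0): no bracket -> illegal
(5,2): no bracket -> illegal
(6,0): flips 1 -> legal
(6,1): no bracket -> illegal
(6,2): no bracket -> illegal
(6,3): no bracket -> illegal
(6,5): no bracket -> illegal
(7,3): flips 1 -> legal
(7,4): flips 1 -> legal
(7,5): flips 1 -> legal
W mobility = 13

Answer: B=9 W=13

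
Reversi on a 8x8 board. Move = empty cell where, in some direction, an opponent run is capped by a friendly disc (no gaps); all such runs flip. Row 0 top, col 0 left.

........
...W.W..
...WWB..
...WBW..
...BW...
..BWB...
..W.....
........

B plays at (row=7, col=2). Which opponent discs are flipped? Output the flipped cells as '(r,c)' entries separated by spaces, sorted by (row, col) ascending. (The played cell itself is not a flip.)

Dir NW: first cell '.' (not opp) -> no flip
Dir N: opp run (6,2) capped by B -> flip
Dir NE: first cell '.' (not opp) -> no flip
Dir W: first cell '.' (not opp) -> no flip
Dir E: first cell '.' (not opp) -> no flip
Dir SW: edge -> no flip
Dir S: edge -> no flip
Dir SE: edge -> no flip

Answer: (6,2)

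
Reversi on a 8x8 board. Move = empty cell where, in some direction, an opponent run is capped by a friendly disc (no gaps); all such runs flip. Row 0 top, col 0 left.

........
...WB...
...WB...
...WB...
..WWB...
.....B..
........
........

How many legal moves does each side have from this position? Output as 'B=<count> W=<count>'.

-- B to move --
(0,2): flips 1 -> legal
(0,3): no bracket -> illegal
(0,4): no bracket -> illegal
(1,2): flips 2 -> legal
(2,2): flips 2 -> legal
(3,1): no bracket -> illegal
(3,2): flips 2 -> legal
(4,1): flips 2 -> legal
(5,1): flips 2 -> legal
(5,2): flips 1 -> legal
(5,3): no bracket -> illegal
(5,4): no bracket -> illegal
B mobility = 7
-- W to move --
(0,3): no bracket -> illegal
(0,4): no bracket -> illegal
(0,5): flips 1 -> legal
(1,5): flips 2 -> legal
(2,5): flips 2 -> legal
(3,5): flips 2 -> legal
(4,5): flips 2 -> legal
(4,6): no bracket -> illegal
(5,3): no bracket -> illegal
(5,4): no bracket -> illegal
(5,6): no bracket -> illegal
(6,4): no bracket -> illegal
(6,5): no bracket -> illegal
(6,6): flips 2 -> legal
W mobility = 6

Answer: B=7 W=6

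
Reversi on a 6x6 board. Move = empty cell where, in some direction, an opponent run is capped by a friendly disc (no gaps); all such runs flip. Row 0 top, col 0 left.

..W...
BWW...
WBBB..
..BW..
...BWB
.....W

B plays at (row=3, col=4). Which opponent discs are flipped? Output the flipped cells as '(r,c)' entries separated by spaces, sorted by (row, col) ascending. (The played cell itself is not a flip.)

Dir NW: first cell 'B' (not opp) -> no flip
Dir N: first cell '.' (not opp) -> no flip
Dir NE: first cell '.' (not opp) -> no flip
Dir W: opp run (3,3) capped by B -> flip
Dir E: first cell '.' (not opp) -> no flip
Dir SW: first cell 'B' (not opp) -> no flip
Dir S: opp run (4,4), next='.' -> no flip
Dir SE: first cell 'B' (not opp) -> no flip

Answer: (3,3)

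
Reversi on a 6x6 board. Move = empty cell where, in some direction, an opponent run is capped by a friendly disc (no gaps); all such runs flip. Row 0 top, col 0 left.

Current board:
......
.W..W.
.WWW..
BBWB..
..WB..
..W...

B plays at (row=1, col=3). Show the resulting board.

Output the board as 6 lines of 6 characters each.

Place B at (1,3); scan 8 dirs for brackets.
Dir NW: first cell '.' (not opp) -> no flip
Dir N: first cell '.' (not opp) -> no flip
Dir NE: first cell '.' (not opp) -> no flip
Dir W: first cell '.' (not opp) -> no flip
Dir E: opp run (1,4), next='.' -> no flip
Dir SW: opp run (2,2) capped by B -> flip
Dir S: opp run (2,3) capped by B -> flip
Dir SE: first cell '.' (not opp) -> no flip
All flips: (2,2) (2,3)

Answer: ......
.W.BW.
.WBB..
BBWB..
..WB..
..W...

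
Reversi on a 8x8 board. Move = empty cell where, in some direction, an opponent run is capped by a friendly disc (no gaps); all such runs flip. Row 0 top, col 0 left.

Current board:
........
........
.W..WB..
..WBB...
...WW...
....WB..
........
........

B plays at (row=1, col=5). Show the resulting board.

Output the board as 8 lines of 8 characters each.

Place B at (1,5); scan 8 dirs for brackets.
Dir NW: first cell '.' (not opp) -> no flip
Dir N: first cell '.' (not opp) -> no flip
Dir NE: first cell '.' (not opp) -> no flip
Dir W: first cell '.' (not opp) -> no flip
Dir E: first cell '.' (not opp) -> no flip
Dir SW: opp run (2,4) capped by B -> flip
Dir S: first cell 'B' (not opp) -> no flip
Dir SE: first cell '.' (not opp) -> no flip
All flips: (2,4)

Answer: ........
.....B..
.W..BB..
..WBB...
...WW...
....WB..
........
........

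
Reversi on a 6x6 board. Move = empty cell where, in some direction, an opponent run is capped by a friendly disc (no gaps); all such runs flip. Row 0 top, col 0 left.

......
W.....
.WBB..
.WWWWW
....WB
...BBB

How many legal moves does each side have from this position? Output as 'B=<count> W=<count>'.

-- B to move --
(0,0): no bracket -> illegal
(0,1): no bracket -> illegal
(1,1): no bracket -> illegal
(1,2): no bracket -> illegal
(2,0): flips 1 -> legal
(2,4): flips 2 -> legal
(2,5): flips 1 -> legal
(3,0): no bracket -> illegal
(4,0): flips 1 -> legal
(4,1): flips 1 -> legal
(4,2): flips 1 -> legal
(4,3): flips 2 -> legal
B mobility = 7
-- W to move --
(1,1): flips 1 -> legal
(1,2): flips 2 -> legal
(1,3): flips 2 -> legal
(1,4): flips 1 -> legal
(2,4): flips 2 -> legal
(4,2): no bracket -> illegal
(4,3): no bracket -> illegal
(5,2): no bracket -> illegal
W mobility = 5

Answer: B=7 W=5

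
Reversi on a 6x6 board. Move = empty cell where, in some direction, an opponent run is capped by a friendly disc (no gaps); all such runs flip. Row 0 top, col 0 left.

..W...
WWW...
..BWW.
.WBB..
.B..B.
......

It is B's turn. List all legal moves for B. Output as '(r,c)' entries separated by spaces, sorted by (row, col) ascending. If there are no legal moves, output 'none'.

Answer: (0,0) (1,3) (1,4) (1,5) (2,1) (2,5) (3,0) (4,0)

Derivation:
(0,0): flips 1 -> legal
(0,1): no bracket -> illegal
(0,3): no bracket -> illegal
(1,3): flips 1 -> legal
(1,4): flips 1 -> legal
(1,5): flips 1 -> legal
(2,0): no bracket -> illegal
(2,1): flips 1 -> legal
(2,5): flips 2 -> legal
(3,0): flips 1 -> legal
(3,4): no bracket -> illegal
(3,5): no bracket -> illegal
(4,0): flips 1 -> legal
(4,2): no bracket -> illegal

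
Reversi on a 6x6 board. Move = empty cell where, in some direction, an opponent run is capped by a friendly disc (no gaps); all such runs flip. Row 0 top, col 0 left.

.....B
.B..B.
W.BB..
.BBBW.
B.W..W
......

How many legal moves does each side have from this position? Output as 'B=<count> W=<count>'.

Answer: B=4 W=4

Derivation:
-- B to move --
(1,0): no bracket -> illegal
(2,1): no bracket -> illegal
(2,4): no bracket -> illegal
(2,5): no bracket -> illegal
(3,0): no bracket -> illegal
(3,5): flips 1 -> legal
(4,1): no bracket -> illegal
(4,3): no bracket -> illegal
(4,4): no bracket -> illegal
(5,1): flips 1 -> legal
(5,2): flips 1 -> legal
(5,3): flips 1 -> legal
(5,4): no bracket -> illegal
(5,5): no bracket -> illegal
B mobility = 4
-- W to move --
(0,0): no bracket -> illegal
(0,1): no bracket -> illegal
(0,2): flips 1 -> legal
(0,3): no bracket -> illegal
(0,4): no bracket -> illegal
(1,0): no bracket -> illegal
(1,2): flips 3 -> legal
(1,3): no bracket -> illegal
(1,5): no bracket -> illegal
(2,1): no bracket -> illegal
(2,4): flips 1 -> legal
(2,5): no bracket -> illegal
(3,0): flips 3 -> legal
(4,1): no bracket -> illegal
(4,3): no bracket -> illegal
(4,4): no bracket -> illegal
(5,0): no bracket -> illegal
(5,1): no bracket -> illegal
W mobility = 4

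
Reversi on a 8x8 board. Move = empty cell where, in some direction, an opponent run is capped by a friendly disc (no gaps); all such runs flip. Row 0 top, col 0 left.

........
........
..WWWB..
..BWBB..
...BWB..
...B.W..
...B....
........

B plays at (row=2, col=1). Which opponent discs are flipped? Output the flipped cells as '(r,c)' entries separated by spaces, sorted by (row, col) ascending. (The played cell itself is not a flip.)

Dir NW: first cell '.' (not opp) -> no flip
Dir N: first cell '.' (not opp) -> no flip
Dir NE: first cell '.' (not opp) -> no flip
Dir W: first cell '.' (not opp) -> no flip
Dir E: opp run (2,2) (2,3) (2,4) capped by B -> flip
Dir SW: first cell '.' (not opp) -> no flip
Dir S: first cell '.' (not opp) -> no flip
Dir SE: first cell 'B' (not opp) -> no flip

Answer: (2,2) (2,3) (2,4)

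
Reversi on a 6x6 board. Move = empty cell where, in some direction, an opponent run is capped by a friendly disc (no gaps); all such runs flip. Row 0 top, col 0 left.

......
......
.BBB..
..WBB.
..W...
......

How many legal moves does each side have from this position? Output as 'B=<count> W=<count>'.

Answer: B=5 W=5

Derivation:
-- B to move --
(3,1): flips 1 -> legal
(4,1): flips 1 -> legal
(4,3): flips 1 -> legal
(5,1): flips 1 -> legal
(5,2): flips 2 -> legal
(5,3): no bracket -> illegal
B mobility = 5
-- W to move --
(1,0): flips 1 -> legal
(1,1): no bracket -> illegal
(1,2): flips 1 -> legal
(1,3): no bracket -> illegal
(1,4): flips 1 -> legal
(2,0): no bracket -> illegal
(2,4): flips 1 -> legal
(2,5): no bracket -> illegal
(3,0): no bracket -> illegal
(3,1): no bracket -> illegal
(3,5): flips 2 -> legal
(4,3): no bracket -> illegal
(4,4): no bracket -> illegal
(4,5): no bracket -> illegal
W mobility = 5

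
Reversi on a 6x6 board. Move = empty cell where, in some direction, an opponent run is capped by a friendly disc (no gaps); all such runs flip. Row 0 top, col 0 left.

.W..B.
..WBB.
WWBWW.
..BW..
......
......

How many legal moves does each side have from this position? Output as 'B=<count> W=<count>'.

-- B to move --
(0,0): no bracket -> illegal
(0,2): flips 1 -> legal
(0,3): no bracket -> illegal
(1,0): flips 1 -> legal
(1,1): flips 1 -> legal
(1,5): no bracket -> illegal
(2,5): flips 2 -> legal
(3,0): no bracket -> illegal
(3,1): no bracket -> illegal
(3,4): flips 2 -> legal
(3,5): flips 1 -> legal
(4,2): no bracket -> illegal
(4,3): flips 2 -> legal
(4,4): flips 1 -> legal
B mobility = 8
-- W to move --
(0,2): flips 1 -> legal
(0,3): flips 1 -> legal
(0,5): flips 1 -> legal
(1,1): flips 1 -> legal
(1,5): flips 2 -> legal
(2,5): no bracket -> illegal
(3,1): flips 1 -> legal
(4,1): flips 1 -> legal
(4,2): flips 2 -> legal
(4,3): flips 1 -> legal
W mobility = 9

Answer: B=8 W=9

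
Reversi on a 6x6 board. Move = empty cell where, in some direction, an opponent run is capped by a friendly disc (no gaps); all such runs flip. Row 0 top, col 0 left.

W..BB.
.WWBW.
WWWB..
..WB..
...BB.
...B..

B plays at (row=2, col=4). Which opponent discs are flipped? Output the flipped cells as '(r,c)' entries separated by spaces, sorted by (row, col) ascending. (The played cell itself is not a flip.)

Dir NW: first cell 'B' (not opp) -> no flip
Dir N: opp run (1,4) capped by B -> flip
Dir NE: first cell '.' (not opp) -> no flip
Dir W: first cell 'B' (not opp) -> no flip
Dir E: first cell '.' (not opp) -> no flip
Dir SW: first cell 'B' (not opp) -> no flip
Dir S: first cell '.' (not opp) -> no flip
Dir SE: first cell '.' (not opp) -> no flip

Answer: (1,4)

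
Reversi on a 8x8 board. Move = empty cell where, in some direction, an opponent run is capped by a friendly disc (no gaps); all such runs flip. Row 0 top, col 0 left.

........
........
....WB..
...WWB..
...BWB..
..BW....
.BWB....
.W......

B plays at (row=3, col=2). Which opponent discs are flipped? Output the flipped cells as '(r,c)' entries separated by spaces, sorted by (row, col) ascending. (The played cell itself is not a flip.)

Answer: (3,3) (3,4)

Derivation:
Dir NW: first cell '.' (not opp) -> no flip
Dir N: first cell '.' (not opp) -> no flip
Dir NE: first cell '.' (not opp) -> no flip
Dir W: first cell '.' (not opp) -> no flip
Dir E: opp run (3,3) (3,4) capped by B -> flip
Dir SW: first cell '.' (not opp) -> no flip
Dir S: first cell '.' (not opp) -> no flip
Dir SE: first cell 'B' (not opp) -> no flip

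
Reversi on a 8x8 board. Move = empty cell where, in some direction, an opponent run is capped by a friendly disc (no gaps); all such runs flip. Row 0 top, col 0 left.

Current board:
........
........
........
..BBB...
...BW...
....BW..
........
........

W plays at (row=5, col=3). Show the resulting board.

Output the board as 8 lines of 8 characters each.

Answer: ........
........
........
..BBB...
...BW...
...WWW..
........
........

Derivation:
Place W at (5,3); scan 8 dirs for brackets.
Dir NW: first cell '.' (not opp) -> no flip
Dir N: opp run (4,3) (3,3), next='.' -> no flip
Dir NE: first cell 'W' (not opp) -> no flip
Dir W: first cell '.' (not opp) -> no flip
Dir E: opp run (5,4) capped by W -> flip
Dir SW: first cell '.' (not opp) -> no flip
Dir S: first cell '.' (not opp) -> no flip
Dir SE: first cell '.' (not opp) -> no flip
All flips: (5,4)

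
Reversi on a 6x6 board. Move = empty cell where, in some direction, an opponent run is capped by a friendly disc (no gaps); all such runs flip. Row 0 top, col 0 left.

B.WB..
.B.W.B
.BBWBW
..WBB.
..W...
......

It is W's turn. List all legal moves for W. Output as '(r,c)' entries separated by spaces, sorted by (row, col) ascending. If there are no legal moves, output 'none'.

(0,1): no bracket -> illegal
(0,4): flips 1 -> legal
(0,5): flips 1 -> legal
(1,0): flips 1 -> legal
(1,2): flips 1 -> legal
(1,4): no bracket -> illegal
(2,0): flips 3 -> legal
(3,0): no bracket -> illegal
(3,1): flips 1 -> legal
(3,5): flips 3 -> legal
(4,3): flips 2 -> legal
(4,4): no bracket -> illegal
(4,5): flips 1 -> legal

Answer: (0,4) (0,5) (1,0) (1,2) (2,0) (3,1) (3,5) (4,3) (4,5)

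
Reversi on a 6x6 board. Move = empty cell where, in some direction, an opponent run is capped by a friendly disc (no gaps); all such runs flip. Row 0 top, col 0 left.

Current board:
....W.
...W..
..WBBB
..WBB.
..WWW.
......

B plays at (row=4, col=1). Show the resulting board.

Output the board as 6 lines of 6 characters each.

Answer: ....W.
...W..
..WBBB
..BBB.
.BWWW.
......

Derivation:
Place B at (4,1); scan 8 dirs for brackets.
Dir NW: first cell '.' (not opp) -> no flip
Dir N: first cell '.' (not opp) -> no flip
Dir NE: opp run (3,2) capped by B -> flip
Dir W: first cell '.' (not opp) -> no flip
Dir E: opp run (4,2) (4,3) (4,4), next='.' -> no flip
Dir SW: first cell '.' (not opp) -> no flip
Dir S: first cell '.' (not opp) -> no flip
Dir SE: first cell '.' (not opp) -> no flip
All flips: (3,2)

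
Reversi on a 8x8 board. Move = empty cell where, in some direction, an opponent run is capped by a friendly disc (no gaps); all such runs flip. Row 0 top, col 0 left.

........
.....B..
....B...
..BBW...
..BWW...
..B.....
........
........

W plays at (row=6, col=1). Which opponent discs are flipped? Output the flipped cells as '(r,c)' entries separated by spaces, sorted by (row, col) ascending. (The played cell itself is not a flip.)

Dir NW: first cell '.' (not opp) -> no flip
Dir N: first cell '.' (not opp) -> no flip
Dir NE: opp run (5,2) capped by W -> flip
Dir W: first cell '.' (not opp) -> no flip
Dir E: first cell '.' (not opp) -> no flip
Dir SW: first cell '.' (not opp) -> no flip
Dir S: first cell '.' (not opp) -> no flip
Dir SE: first cell '.' (not opp) -> no flip

Answer: (5,2)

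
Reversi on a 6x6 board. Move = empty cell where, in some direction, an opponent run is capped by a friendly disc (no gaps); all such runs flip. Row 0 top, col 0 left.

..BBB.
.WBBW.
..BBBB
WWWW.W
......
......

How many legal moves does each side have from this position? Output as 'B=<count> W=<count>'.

-- B to move --
(0,0): flips 1 -> legal
(0,1): no bracket -> illegal
(0,5): flips 1 -> legal
(1,0): flips 1 -> legal
(1,5): flips 1 -> legal
(2,0): flips 1 -> legal
(2,1): no bracket -> illegal
(3,4): no bracket -> illegal
(4,0): flips 1 -> legal
(4,1): flips 1 -> legal
(4,2): flips 2 -> legal
(4,3): flips 1 -> legal
(4,4): flips 1 -> legal
(4,5): flips 1 -> legal
B mobility = 11
-- W to move --
(0,1): no bracket -> illegal
(0,5): no bracket -> illegal
(1,5): flips 2 -> legal
(2,1): no bracket -> illegal
(3,4): flips 1 -> legal
W mobility = 2

Answer: B=11 W=2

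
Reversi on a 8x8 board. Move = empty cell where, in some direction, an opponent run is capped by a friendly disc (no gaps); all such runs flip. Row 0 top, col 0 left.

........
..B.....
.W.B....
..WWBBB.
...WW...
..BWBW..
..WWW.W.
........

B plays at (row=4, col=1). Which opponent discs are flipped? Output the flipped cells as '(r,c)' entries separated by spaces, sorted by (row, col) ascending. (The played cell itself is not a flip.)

Answer: (3,2)

Derivation:
Dir NW: first cell '.' (not opp) -> no flip
Dir N: first cell '.' (not opp) -> no flip
Dir NE: opp run (3,2) capped by B -> flip
Dir W: first cell '.' (not opp) -> no flip
Dir E: first cell '.' (not opp) -> no flip
Dir SW: first cell '.' (not opp) -> no flip
Dir S: first cell '.' (not opp) -> no flip
Dir SE: first cell 'B' (not opp) -> no flip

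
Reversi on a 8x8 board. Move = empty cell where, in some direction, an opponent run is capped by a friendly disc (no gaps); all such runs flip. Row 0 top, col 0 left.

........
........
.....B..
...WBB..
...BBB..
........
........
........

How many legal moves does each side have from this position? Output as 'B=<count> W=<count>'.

Answer: B=3 W=3

Derivation:
-- B to move --
(2,2): flips 1 -> legal
(2,3): flips 1 -> legal
(2,4): no bracket -> illegal
(3,2): flips 1 -> legal
(4,2): no bracket -> illegal
B mobility = 3
-- W to move --
(1,4): no bracket -> illegal
(1,5): no bracket -> illegal
(1,6): no bracket -> illegal
(2,3): no bracket -> illegal
(2,4): no bracket -> illegal
(2,6): no bracket -> illegal
(3,2): no bracket -> illegal
(3,6): flips 2 -> legal
(4,2): no bracket -> illegal
(4,6): no bracket -> illegal
(5,2): no bracket -> illegal
(5,3): flips 1 -> legal
(5,4): no bracket -> illegal
(5,5): flips 1 -> legal
(5,6): no bracket -> illegal
W mobility = 3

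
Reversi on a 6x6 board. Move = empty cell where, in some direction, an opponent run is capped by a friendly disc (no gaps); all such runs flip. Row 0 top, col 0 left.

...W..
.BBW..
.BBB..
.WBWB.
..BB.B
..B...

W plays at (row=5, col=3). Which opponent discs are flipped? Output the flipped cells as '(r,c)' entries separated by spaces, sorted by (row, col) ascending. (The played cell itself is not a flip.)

Dir NW: opp run (4,2) capped by W -> flip
Dir N: opp run (4,3) capped by W -> flip
Dir NE: first cell '.' (not opp) -> no flip
Dir W: opp run (5,2), next='.' -> no flip
Dir E: first cell '.' (not opp) -> no flip
Dir SW: edge -> no flip
Dir S: edge -> no flip
Dir SE: edge -> no flip

Answer: (4,2) (4,3)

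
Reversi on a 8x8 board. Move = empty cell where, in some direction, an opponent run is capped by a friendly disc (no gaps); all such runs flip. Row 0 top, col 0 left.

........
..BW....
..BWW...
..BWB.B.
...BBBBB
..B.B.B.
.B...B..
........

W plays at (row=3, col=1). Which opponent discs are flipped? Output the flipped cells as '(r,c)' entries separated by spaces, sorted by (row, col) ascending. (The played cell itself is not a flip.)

Answer: (2,2) (3,2)

Derivation:
Dir NW: first cell '.' (not opp) -> no flip
Dir N: first cell '.' (not opp) -> no flip
Dir NE: opp run (2,2) capped by W -> flip
Dir W: first cell '.' (not opp) -> no flip
Dir E: opp run (3,2) capped by W -> flip
Dir SW: first cell '.' (not opp) -> no flip
Dir S: first cell '.' (not opp) -> no flip
Dir SE: first cell '.' (not opp) -> no flip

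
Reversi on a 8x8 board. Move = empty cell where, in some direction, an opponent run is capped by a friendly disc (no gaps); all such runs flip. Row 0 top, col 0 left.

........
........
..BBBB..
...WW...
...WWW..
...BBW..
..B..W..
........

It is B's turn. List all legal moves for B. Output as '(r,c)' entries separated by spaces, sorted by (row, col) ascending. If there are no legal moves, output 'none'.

(3,2): flips 1 -> legal
(3,5): flips 1 -> legal
(3,6): flips 1 -> legal
(4,2): flips 1 -> legal
(4,6): no bracket -> illegal
(5,2): flips 2 -> legal
(5,6): flips 3 -> legal
(6,4): no bracket -> illegal
(6,6): flips 3 -> legal
(7,4): no bracket -> illegal
(7,5): no bracket -> illegal
(7,6): flips 1 -> legal

Answer: (3,2) (3,5) (3,6) (4,2) (5,2) (5,6) (6,6) (7,6)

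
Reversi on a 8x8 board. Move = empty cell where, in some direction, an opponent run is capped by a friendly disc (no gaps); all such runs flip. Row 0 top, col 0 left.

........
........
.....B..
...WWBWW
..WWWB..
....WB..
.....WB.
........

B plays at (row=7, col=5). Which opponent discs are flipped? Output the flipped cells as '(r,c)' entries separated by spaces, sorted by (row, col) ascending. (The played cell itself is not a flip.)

Dir NW: first cell '.' (not opp) -> no flip
Dir N: opp run (6,5) capped by B -> flip
Dir NE: first cell 'B' (not opp) -> no flip
Dir W: first cell '.' (not opp) -> no flip
Dir E: first cell '.' (not opp) -> no flip
Dir SW: edge -> no flip
Dir S: edge -> no flip
Dir SE: edge -> no flip

Answer: (6,5)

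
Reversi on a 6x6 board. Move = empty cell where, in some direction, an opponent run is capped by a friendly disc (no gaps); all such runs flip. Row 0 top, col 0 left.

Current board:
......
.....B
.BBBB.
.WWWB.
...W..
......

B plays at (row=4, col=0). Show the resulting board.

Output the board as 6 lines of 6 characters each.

Answer: ......
.....B
.BBBB.
.BWWB.
B..W..
......

Derivation:
Place B at (4,0); scan 8 dirs for brackets.
Dir NW: edge -> no flip
Dir N: first cell '.' (not opp) -> no flip
Dir NE: opp run (3,1) capped by B -> flip
Dir W: edge -> no flip
Dir E: first cell '.' (not opp) -> no flip
Dir SW: edge -> no flip
Dir S: first cell '.' (not opp) -> no flip
Dir SE: first cell '.' (not opp) -> no flip
All flips: (3,1)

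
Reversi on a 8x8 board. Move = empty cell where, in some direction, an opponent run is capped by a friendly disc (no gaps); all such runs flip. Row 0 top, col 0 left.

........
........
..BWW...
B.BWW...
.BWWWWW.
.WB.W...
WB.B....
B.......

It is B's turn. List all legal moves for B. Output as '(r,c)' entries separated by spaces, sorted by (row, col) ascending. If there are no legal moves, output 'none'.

(1,2): no bracket -> illegal
(1,3): no bracket -> illegal
(1,4): flips 1 -> legal
(1,5): no bracket -> illegal
(2,5): flips 4 -> legal
(3,1): no bracket -> illegal
(3,5): flips 2 -> legal
(3,6): flips 2 -> legal
(3,7): no bracket -> illegal
(4,0): no bracket -> illegal
(4,7): flips 5 -> legal
(5,0): flips 2 -> legal
(5,3): no bracket -> illegal
(5,5): flips 2 -> legal
(5,6): no bracket -> illegal
(5,7): no bracket -> illegal
(6,2): no bracket -> illegal
(6,4): no bracket -> illegal
(6,5): flips 2 -> legal
(7,1): no bracket -> illegal

Answer: (1,4) (2,5) (3,5) (3,6) (4,7) (5,0) (5,5) (6,5)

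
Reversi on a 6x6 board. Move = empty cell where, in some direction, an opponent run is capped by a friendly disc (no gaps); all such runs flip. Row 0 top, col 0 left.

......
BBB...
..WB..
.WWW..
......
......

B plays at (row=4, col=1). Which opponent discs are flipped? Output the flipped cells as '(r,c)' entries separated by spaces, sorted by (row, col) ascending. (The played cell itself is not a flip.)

Answer: (3,2)

Derivation:
Dir NW: first cell '.' (not opp) -> no flip
Dir N: opp run (3,1), next='.' -> no flip
Dir NE: opp run (3,2) capped by B -> flip
Dir W: first cell '.' (not opp) -> no flip
Dir E: first cell '.' (not opp) -> no flip
Dir SW: first cell '.' (not opp) -> no flip
Dir S: first cell '.' (not opp) -> no flip
Dir SE: first cell '.' (not opp) -> no flip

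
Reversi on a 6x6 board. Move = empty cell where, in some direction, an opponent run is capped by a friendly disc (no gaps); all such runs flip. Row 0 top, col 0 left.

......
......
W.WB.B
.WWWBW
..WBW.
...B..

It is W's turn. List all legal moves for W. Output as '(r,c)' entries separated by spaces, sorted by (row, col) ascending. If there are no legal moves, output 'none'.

(1,2): no bracket -> illegal
(1,3): flips 1 -> legal
(1,4): flips 1 -> legal
(1,5): flips 1 -> legal
(2,4): flips 2 -> legal
(4,5): no bracket -> illegal
(5,2): no bracket -> illegal
(5,4): flips 1 -> legal

Answer: (1,3) (1,4) (1,5) (2,4) (5,4)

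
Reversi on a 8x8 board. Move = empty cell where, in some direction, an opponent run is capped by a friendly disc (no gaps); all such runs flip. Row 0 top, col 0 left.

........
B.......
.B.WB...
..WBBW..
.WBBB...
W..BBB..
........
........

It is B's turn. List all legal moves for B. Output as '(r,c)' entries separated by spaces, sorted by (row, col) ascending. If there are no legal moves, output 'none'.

(1,2): flips 1 -> legal
(1,3): flips 1 -> legal
(1,4): no bracket -> illegal
(2,2): flips 2 -> legal
(2,5): no bracket -> illegal
(2,6): flips 1 -> legal
(3,0): no bracket -> illegal
(3,1): flips 1 -> legal
(3,6): flips 1 -> legal
(4,0): flips 1 -> legal
(4,5): no bracket -> illegal
(4,6): flips 1 -> legal
(5,1): no bracket -> illegal
(5,2): no bracket -> illegal
(6,0): no bracket -> illegal
(6,1): no bracket -> illegal

Answer: (1,2) (1,3) (2,2) (2,6) (3,1) (3,6) (4,0) (4,6)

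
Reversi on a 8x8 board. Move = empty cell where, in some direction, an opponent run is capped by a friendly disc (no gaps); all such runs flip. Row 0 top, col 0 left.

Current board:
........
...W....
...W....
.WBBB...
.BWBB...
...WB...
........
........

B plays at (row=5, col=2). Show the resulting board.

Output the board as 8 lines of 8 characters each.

Place B at (5,2); scan 8 dirs for brackets.
Dir NW: first cell 'B' (not opp) -> no flip
Dir N: opp run (4,2) capped by B -> flip
Dir NE: first cell 'B' (not opp) -> no flip
Dir W: first cell '.' (not opp) -> no flip
Dir E: opp run (5,3) capped by B -> flip
Dir SW: first cell '.' (not opp) -> no flip
Dir S: first cell '.' (not opp) -> no flip
Dir SE: first cell '.' (not opp) -> no flip
All flips: (4,2) (5,3)

Answer: ........
...W....
...W....
.WBBB...
.BBBB...
..BBB...
........
........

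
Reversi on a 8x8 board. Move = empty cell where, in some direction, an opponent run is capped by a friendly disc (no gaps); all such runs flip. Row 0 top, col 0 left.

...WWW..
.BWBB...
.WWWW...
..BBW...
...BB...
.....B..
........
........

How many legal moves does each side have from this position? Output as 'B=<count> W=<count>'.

-- B to move --
(0,1): no bracket -> illegal
(0,2): flips 2 -> legal
(0,6): no bracket -> illegal
(1,0): flips 1 -> legal
(1,5): flips 1 -> legal
(1,6): no bracket -> illegal
(2,0): no bracket -> illegal
(2,5): flips 1 -> legal
(3,0): no bracket -> illegal
(3,1): flips 2 -> legal
(3,5): flips 2 -> legal
(4,5): no bracket -> illegal
B mobility = 6
-- W to move --
(0,0): flips 1 -> legal
(0,1): flips 1 -> legal
(0,2): flips 1 -> legal
(1,0): flips 1 -> legal
(1,5): flips 2 -> legal
(2,0): no bracket -> illegal
(2,5): flips 1 -> legal
(3,1): flips 2 -> legal
(3,5): no bracket -> illegal
(4,1): flips 1 -> legal
(4,2): flips 2 -> legal
(4,5): no bracket -> illegal
(4,6): no bracket -> illegal
(5,2): flips 1 -> legal
(5,3): flips 2 -> legal
(5,4): flips 3 -> legal
(5,6): no bracket -> illegal
(6,4): no bracket -> illegal
(6,5): no bracket -> illegal
(6,6): flips 3 -> legal
W mobility = 13

Answer: B=6 W=13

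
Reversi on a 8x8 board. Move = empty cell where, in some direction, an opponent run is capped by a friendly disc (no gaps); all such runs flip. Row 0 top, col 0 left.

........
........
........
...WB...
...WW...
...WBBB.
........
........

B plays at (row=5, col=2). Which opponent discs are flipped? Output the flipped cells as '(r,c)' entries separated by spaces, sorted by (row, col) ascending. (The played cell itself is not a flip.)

Answer: (4,3) (5,3)

Derivation:
Dir NW: first cell '.' (not opp) -> no flip
Dir N: first cell '.' (not opp) -> no flip
Dir NE: opp run (4,3) capped by B -> flip
Dir W: first cell '.' (not opp) -> no flip
Dir E: opp run (5,3) capped by B -> flip
Dir SW: first cell '.' (not opp) -> no flip
Dir S: first cell '.' (not opp) -> no flip
Dir SE: first cell '.' (not opp) -> no flip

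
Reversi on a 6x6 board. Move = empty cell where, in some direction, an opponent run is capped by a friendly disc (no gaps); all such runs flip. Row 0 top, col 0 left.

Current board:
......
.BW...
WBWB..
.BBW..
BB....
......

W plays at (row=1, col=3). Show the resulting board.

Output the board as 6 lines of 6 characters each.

Answer: ......
.BWW..
WBWW..
.BBW..
BB....
......

Derivation:
Place W at (1,3); scan 8 dirs for brackets.
Dir NW: first cell '.' (not opp) -> no flip
Dir N: first cell '.' (not opp) -> no flip
Dir NE: first cell '.' (not opp) -> no flip
Dir W: first cell 'W' (not opp) -> no flip
Dir E: first cell '.' (not opp) -> no flip
Dir SW: first cell 'W' (not opp) -> no flip
Dir S: opp run (2,3) capped by W -> flip
Dir SE: first cell '.' (not opp) -> no flip
All flips: (2,3)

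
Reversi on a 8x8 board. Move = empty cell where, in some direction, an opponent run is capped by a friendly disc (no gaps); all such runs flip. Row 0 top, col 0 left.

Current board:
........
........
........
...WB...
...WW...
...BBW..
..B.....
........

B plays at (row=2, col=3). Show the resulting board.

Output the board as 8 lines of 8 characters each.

Answer: ........
........
...B....
...BB...
...BW...
...BBW..
..B.....
........

Derivation:
Place B at (2,3); scan 8 dirs for brackets.
Dir NW: first cell '.' (not opp) -> no flip
Dir N: first cell '.' (not opp) -> no flip
Dir NE: first cell '.' (not opp) -> no flip
Dir W: first cell '.' (not opp) -> no flip
Dir E: first cell '.' (not opp) -> no flip
Dir SW: first cell '.' (not opp) -> no flip
Dir S: opp run (3,3) (4,3) capped by B -> flip
Dir SE: first cell 'B' (not opp) -> no flip
All flips: (3,3) (4,3)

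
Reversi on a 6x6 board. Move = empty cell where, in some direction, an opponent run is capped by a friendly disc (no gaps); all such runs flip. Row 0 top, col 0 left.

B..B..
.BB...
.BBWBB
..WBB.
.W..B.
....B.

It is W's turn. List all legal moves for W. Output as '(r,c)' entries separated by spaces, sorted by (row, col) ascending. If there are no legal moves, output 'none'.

(0,1): flips 1 -> legal
(0,2): flips 2 -> legal
(0,4): no bracket -> illegal
(1,0): flips 1 -> legal
(1,3): no bracket -> illegal
(1,4): no bracket -> illegal
(1,5): no bracket -> illegal
(2,0): flips 2 -> legal
(3,0): no bracket -> illegal
(3,1): no bracket -> illegal
(3,5): flips 2 -> legal
(4,2): no bracket -> illegal
(4,3): flips 1 -> legal
(4,5): flips 1 -> legal
(5,3): no bracket -> illegal
(5,5): no bracket -> illegal

Answer: (0,1) (0,2) (1,0) (2,0) (3,5) (4,3) (4,5)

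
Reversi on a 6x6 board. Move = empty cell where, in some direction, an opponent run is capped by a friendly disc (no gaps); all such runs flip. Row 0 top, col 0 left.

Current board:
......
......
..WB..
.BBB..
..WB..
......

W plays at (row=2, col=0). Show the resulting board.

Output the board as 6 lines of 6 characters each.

Place W at (2,0); scan 8 dirs for brackets.
Dir NW: edge -> no flip
Dir N: first cell '.' (not opp) -> no flip
Dir NE: first cell '.' (not opp) -> no flip
Dir W: edge -> no flip
Dir E: first cell '.' (not opp) -> no flip
Dir SW: edge -> no flip
Dir S: first cell '.' (not opp) -> no flip
Dir SE: opp run (3,1) capped by W -> flip
All flips: (3,1)

Answer: ......
......
W.WB..
.WBB..
..WB..
......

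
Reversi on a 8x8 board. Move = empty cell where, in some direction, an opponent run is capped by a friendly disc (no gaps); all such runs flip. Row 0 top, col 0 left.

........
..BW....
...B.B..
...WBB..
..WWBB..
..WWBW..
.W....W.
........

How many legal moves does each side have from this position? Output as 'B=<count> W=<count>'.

Answer: B=12 W=7

Derivation:
-- B to move --
(0,2): no bracket -> illegal
(0,3): flips 1 -> legal
(0,4): no bracket -> illegal
(1,4): flips 1 -> legal
(2,2): flips 1 -> legal
(2,4): no bracket -> illegal
(3,1): no bracket -> illegal
(3,2): flips 2 -> legal
(4,1): flips 2 -> legal
(4,6): no bracket -> illegal
(5,0): no bracket -> illegal
(5,1): flips 2 -> legal
(5,6): flips 1 -> legal
(5,7): no bracket -> illegal
(6,0): no bracket -> illegal
(6,2): flips 1 -> legal
(6,3): flips 3 -> legal
(6,4): no bracket -> illegal
(6,5): flips 1 -> legal
(6,7): no bracket -> illegal
(7,0): flips 3 -> legal
(7,1): no bracket -> illegal
(7,2): no bracket -> illegal
(7,5): no bracket -> illegal
(7,6): no bracket -> illegal
(7,7): flips 2 -> legal
B mobility = 12
-- W to move --
(0,1): no bracket -> illegal
(0,2): no bracket -> illegal
(0,3): no bracket -> illegal
(1,1): flips 1 -> legal
(1,4): no bracket -> illegal
(1,5): flips 3 -> legal
(1,6): flips 2 -> legal
(2,1): no bracket -> illegal
(2,2): no bracket -> illegal
(2,4): no bracket -> illegal
(2,6): flips 2 -> legal
(3,2): no bracket -> illegal
(3,6): flips 2 -> legal
(4,6): flips 2 -> legal
(5,6): no bracket -> illegal
(6,3): no bracket -> illegal
(6,4): no bracket -> illegal
(6,5): flips 1 -> legal
W mobility = 7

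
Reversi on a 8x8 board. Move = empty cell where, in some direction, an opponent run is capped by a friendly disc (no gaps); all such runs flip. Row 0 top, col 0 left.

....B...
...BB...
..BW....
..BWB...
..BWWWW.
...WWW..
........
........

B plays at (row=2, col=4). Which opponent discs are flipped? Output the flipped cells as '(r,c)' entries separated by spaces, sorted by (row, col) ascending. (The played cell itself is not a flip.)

Dir NW: first cell 'B' (not opp) -> no flip
Dir N: first cell 'B' (not opp) -> no flip
Dir NE: first cell '.' (not opp) -> no flip
Dir W: opp run (2,3) capped by B -> flip
Dir E: first cell '.' (not opp) -> no flip
Dir SW: opp run (3,3) capped by B -> flip
Dir S: first cell 'B' (not opp) -> no flip
Dir SE: first cell '.' (not opp) -> no flip

Answer: (2,3) (3,3)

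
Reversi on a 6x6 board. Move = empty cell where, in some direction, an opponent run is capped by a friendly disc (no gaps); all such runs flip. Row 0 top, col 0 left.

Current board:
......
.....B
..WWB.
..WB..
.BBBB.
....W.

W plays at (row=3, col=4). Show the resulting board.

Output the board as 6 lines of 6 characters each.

Place W at (3,4); scan 8 dirs for brackets.
Dir NW: first cell 'W' (not opp) -> no flip
Dir N: opp run (2,4), next='.' -> no flip
Dir NE: first cell '.' (not opp) -> no flip
Dir W: opp run (3,3) capped by W -> flip
Dir E: first cell '.' (not opp) -> no flip
Dir SW: opp run (4,3), next='.' -> no flip
Dir S: opp run (4,4) capped by W -> flip
Dir SE: first cell '.' (not opp) -> no flip
All flips: (3,3) (4,4)

Answer: ......
.....B
..WWB.
..WWW.
.BBBW.
....W.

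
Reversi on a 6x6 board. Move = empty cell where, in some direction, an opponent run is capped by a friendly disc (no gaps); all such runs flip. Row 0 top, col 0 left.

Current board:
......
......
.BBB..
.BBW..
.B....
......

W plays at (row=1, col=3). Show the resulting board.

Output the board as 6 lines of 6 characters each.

Answer: ......
...W..
.BBW..
.BBW..
.B....
......

Derivation:
Place W at (1,3); scan 8 dirs for brackets.
Dir NW: first cell '.' (not opp) -> no flip
Dir N: first cell '.' (not opp) -> no flip
Dir NE: first cell '.' (not opp) -> no flip
Dir W: first cell '.' (not opp) -> no flip
Dir E: first cell '.' (not opp) -> no flip
Dir SW: opp run (2,2) (3,1), next='.' -> no flip
Dir S: opp run (2,3) capped by W -> flip
Dir SE: first cell '.' (not opp) -> no flip
All flips: (2,3)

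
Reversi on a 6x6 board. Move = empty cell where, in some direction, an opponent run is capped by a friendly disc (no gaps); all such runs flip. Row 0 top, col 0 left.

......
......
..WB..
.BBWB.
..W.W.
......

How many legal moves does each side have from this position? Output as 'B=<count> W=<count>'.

-- B to move --
(1,1): no bracket -> illegal
(1,2): flips 1 -> legal
(1,3): flips 1 -> legal
(2,1): flips 1 -> legal
(2,4): no bracket -> illegal
(3,5): no bracket -> illegal
(4,1): no bracket -> illegal
(4,3): flips 1 -> legal
(4,5): no bracket -> illegal
(5,1): no bracket -> illegal
(5,2): flips 1 -> legal
(5,3): flips 1 -> legal
(5,4): flips 1 -> legal
(5,5): no bracket -> illegal
B mobility = 7
-- W to move --
(1,2): no bracket -> illegal
(1,3): flips 1 -> legal
(1,4): no bracket -> illegal
(2,0): flips 1 -> legal
(2,1): no bracket -> illegal
(2,4): flips 2 -> legal
(2,5): no bracket -> illegal
(3,0): flips 2 -> legal
(3,5): flips 1 -> legal
(4,0): flips 1 -> legal
(4,1): no bracket -> illegal
(4,3): no bracket -> illegal
(4,5): no bracket -> illegal
W mobility = 6

Answer: B=7 W=6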